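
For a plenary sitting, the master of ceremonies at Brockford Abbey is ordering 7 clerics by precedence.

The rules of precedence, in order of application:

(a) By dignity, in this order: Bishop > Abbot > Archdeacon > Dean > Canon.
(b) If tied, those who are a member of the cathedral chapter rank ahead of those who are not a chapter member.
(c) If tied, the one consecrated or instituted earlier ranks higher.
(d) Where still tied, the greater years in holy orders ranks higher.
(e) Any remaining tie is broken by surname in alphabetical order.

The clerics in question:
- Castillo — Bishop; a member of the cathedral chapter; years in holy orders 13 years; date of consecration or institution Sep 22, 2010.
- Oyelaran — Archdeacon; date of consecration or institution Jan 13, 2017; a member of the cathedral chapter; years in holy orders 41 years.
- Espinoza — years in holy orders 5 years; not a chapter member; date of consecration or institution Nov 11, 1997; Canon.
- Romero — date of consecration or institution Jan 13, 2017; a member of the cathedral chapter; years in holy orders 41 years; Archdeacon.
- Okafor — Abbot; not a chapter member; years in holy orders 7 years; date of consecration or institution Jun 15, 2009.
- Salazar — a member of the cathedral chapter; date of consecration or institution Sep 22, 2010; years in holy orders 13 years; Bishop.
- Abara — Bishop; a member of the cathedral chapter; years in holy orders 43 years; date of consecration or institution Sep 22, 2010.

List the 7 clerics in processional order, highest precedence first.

Abara, Castillo, Salazar, Okafor, Oyelaran, Romero, Espinoza

By dignity: Abara, Castillo and Salazar (Bishop); then Okafor (Abbot); then Oyelaran and Romero (Archdeacon); then Espinoza (Canon).
Abara, Castillo and Salazar are each a member of the cathedral chapter, so the next rule applies.
Abara, Castillo and Salazar all have date of consecration or institution Sep 22, 2010, so the next rule applies.
Among Abara, Castillo and Salazar, by years in holy orders (higher first): Abara (43 years) before Castillo and Salazar (13 years).
Among Castillo and Salazar, alphabetically by surname: Castillo before Salazar.
Oyelaran and Romero are each a member of the cathedral chapter, so the next rule applies.
Oyelaran and Romero both have date of consecration or institution Jan 13, 2017, so the next rule applies.
Oyelaran and Romero both have years in holy orders 41 years, so the next rule applies.
Among Oyelaran and Romero, alphabetically by surname: Oyelaran before Romero.
Full order: Abara, Castillo, Salazar, Okafor, Oyelaran, Romero, Espinoza.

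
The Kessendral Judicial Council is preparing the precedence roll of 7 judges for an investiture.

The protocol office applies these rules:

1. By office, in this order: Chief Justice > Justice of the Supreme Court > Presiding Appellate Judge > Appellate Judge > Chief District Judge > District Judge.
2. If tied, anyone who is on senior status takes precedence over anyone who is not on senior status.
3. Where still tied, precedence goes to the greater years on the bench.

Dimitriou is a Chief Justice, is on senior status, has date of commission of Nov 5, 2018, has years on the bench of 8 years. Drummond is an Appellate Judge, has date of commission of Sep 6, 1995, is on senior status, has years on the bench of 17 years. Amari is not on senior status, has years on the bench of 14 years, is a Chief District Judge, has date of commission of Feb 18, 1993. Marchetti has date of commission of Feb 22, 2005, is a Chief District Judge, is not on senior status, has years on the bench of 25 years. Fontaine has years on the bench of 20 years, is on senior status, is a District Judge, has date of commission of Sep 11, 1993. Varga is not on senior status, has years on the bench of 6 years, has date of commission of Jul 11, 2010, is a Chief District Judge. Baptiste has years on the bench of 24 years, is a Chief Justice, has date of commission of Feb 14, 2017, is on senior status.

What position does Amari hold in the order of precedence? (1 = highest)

By office: Baptiste and Dimitriou (Chief Justice); then Drummond (Appellate Judge); then Marchetti, Amari and Varga (Chief District Judge); then Fontaine (District Judge).
Baptiste and Dimitriou are each on senior status, so the next rule applies.
Among Baptiste and Dimitriou, by years on the bench (higher first): Baptiste (24 years) before Dimitriou (8 years).
Marchetti, Amari and Varga are each not on senior status, so the next rule applies.
Among Marchetti, Amari and Varga, by years on the bench (higher first): Marchetti (25 years) before Amari (14 years) before Varga (6 years).
Order: Baptiste, Dimitriou, Drummond, Marchetti, Amari, Varga, Fontaine. So position 5.

5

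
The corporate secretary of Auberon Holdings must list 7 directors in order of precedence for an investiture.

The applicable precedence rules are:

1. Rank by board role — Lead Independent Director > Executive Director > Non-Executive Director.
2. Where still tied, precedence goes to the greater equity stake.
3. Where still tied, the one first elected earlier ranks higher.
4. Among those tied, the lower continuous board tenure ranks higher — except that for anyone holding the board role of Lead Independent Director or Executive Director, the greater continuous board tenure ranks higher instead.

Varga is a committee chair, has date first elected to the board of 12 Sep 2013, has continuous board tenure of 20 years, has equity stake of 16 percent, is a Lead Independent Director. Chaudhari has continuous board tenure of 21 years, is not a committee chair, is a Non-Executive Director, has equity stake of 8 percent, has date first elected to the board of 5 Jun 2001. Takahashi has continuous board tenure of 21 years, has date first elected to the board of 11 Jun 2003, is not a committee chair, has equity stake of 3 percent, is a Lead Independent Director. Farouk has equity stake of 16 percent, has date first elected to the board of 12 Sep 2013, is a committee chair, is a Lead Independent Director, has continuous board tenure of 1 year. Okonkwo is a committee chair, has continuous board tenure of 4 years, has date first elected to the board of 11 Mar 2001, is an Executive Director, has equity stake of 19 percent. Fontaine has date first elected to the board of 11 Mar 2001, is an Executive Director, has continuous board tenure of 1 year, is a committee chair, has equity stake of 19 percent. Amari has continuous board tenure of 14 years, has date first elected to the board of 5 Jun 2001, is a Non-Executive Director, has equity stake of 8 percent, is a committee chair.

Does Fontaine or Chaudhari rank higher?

Fontaine

By board role: Varga, Farouk and Takahashi (Lead Independent Director); then Okonkwo and Fontaine (Executive Director); then Amari and Chaudhari (Non-Executive Director).
Among Varga, Farouk and Takahashi, by equity stake (higher first): Varga and Farouk (16 percent) before Takahashi (3 percent).
Varga and Farouk both have date first elected to the board 12 Sep 2013, so the next rule applies.
Among Varga and Farouk, by continuous board tenure (higher first) (reversed rule for this group): Varga (20 years) before Farouk (1 year).
Okonkwo and Fontaine both have equity stake 19 percent, so the next rule applies.
Okonkwo and Fontaine both have date first elected to the board 11 Mar 2001, so the next rule applies.
Among Okonkwo and Fontaine, by continuous board tenure (higher first) (reversed rule for this group): Okonkwo (4 years) before Fontaine (1 year).
Amari and Chaudhari both have equity stake 8 percent, so the next rule applies.
Amari and Chaudhari both have date first elected to the board 5 Jun 2001, so the next rule applies.
Among Amari and Chaudhari, by continuous board tenure (lower first): Amari (14 years) before Chaudhari (21 years).
So Fontaine takes precedence.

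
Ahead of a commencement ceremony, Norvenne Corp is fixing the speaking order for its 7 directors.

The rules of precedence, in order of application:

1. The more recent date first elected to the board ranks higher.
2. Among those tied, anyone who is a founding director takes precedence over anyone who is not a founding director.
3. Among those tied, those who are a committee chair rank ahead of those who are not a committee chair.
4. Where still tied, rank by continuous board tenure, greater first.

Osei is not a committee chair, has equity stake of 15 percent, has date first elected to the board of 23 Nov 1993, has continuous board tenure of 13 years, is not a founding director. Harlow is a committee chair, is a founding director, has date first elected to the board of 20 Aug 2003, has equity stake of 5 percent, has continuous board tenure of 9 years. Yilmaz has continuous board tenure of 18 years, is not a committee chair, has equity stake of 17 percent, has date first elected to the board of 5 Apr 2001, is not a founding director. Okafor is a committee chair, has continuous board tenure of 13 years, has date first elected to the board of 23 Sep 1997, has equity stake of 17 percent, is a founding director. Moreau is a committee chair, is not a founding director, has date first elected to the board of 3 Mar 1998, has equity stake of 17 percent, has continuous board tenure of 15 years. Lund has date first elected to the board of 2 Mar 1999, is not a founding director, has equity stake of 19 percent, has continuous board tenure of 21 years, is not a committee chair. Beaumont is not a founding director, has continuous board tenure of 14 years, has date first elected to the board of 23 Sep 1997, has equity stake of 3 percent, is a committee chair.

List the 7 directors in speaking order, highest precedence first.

Harlow, Yilmaz, Lund, Moreau, Okafor, Beaumont, Osei

By date first elected to the board (later first): Harlow (20 Aug 2003); then Yilmaz (5 Apr 2001); then Lund (2 Mar 1999); then Moreau (3 Mar 1998); then Okafor and Beaumont (both 23 Sep 1997); then Osei (23 Nov 1993).
Among Okafor and Beaumont, a founding director before not a founding director: Okafor (a founding director) before Beaumont (not a founding director).
Full order: Harlow, Yilmaz, Lund, Moreau, Okafor, Beaumont, Osei.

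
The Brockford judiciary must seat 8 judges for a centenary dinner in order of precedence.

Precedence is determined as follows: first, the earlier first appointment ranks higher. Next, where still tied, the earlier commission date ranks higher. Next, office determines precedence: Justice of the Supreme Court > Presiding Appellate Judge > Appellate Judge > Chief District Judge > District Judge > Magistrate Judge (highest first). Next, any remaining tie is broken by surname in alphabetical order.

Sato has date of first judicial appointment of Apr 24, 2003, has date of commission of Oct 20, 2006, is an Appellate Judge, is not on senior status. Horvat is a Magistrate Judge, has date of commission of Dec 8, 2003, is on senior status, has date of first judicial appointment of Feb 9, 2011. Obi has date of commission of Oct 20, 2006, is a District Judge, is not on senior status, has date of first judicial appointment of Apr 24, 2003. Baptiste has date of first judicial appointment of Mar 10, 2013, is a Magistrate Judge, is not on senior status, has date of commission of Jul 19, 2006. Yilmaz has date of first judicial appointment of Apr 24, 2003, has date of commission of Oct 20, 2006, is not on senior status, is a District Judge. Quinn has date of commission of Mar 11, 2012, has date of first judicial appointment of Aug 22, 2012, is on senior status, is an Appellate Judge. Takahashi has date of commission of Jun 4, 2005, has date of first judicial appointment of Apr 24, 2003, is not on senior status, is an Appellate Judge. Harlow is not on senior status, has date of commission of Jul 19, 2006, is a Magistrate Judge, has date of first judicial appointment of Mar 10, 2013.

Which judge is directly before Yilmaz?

By date of first judicial appointment (earlier first): Takahashi, Sato, Obi and Yilmaz (each Apr 24, 2003); then Horvat (Feb 9, 2011); then Quinn (Aug 22, 2012); then Baptiste and Harlow (both Mar 10, 2013).
Among Takahashi, Sato, Obi and Yilmaz, by date of commission (earlier first): Takahashi (Jun 4, 2005) before Sato, Obi and Yilmaz (Oct 20, 2006).
Among Sato, Obi and Yilmaz, by office: Sato (Appellate Judge) before Obi and Yilmaz (District Judge).
Among Obi and Yilmaz, alphabetically by surname: Obi before Yilmaz.
Baptiste and Harlow both have date of commission Jul 19, 2006, so the next rule applies.
Baptiste and Harlow are each Magistrate Judge, so the next rule applies.
Among Baptiste and Harlow, alphabetically by surname: Baptiste before Harlow.
Order: Takahashi, Sato, Obi, Yilmaz, Horvat, Quinn, Baptiste, Harlow.

Obi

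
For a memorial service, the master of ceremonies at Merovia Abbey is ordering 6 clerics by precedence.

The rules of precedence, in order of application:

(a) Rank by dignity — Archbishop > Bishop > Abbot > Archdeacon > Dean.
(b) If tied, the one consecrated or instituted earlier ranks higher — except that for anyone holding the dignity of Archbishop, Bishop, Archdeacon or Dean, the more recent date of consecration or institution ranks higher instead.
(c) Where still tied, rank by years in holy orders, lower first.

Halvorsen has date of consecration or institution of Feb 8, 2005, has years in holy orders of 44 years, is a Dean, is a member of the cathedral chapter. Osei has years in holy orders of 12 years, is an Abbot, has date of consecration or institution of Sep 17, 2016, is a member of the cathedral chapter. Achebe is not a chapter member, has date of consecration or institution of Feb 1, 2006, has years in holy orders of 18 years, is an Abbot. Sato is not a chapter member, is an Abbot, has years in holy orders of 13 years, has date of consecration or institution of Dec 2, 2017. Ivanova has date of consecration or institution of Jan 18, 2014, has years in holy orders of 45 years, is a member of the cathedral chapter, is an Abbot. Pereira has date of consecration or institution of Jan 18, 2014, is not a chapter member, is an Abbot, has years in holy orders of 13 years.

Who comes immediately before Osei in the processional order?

Ivanova

By dignity: Achebe, Pereira, Ivanova, Osei and Sato (Abbot); then Halvorsen (Dean).
Among Achebe, Pereira, Ivanova, Osei and Sato, by date of consecration or institution (earlier first): Achebe (Feb 1, 2006) before Pereira and Ivanova (Jan 18, 2014) before Osei (Sep 17, 2016) before Sato (Dec 2, 2017).
Among Pereira and Ivanova, by years in holy orders (lower first): Pereira (13 years) before Ivanova (45 years).
Order: Achebe, Pereira, Ivanova, Osei, Sato, Halvorsen.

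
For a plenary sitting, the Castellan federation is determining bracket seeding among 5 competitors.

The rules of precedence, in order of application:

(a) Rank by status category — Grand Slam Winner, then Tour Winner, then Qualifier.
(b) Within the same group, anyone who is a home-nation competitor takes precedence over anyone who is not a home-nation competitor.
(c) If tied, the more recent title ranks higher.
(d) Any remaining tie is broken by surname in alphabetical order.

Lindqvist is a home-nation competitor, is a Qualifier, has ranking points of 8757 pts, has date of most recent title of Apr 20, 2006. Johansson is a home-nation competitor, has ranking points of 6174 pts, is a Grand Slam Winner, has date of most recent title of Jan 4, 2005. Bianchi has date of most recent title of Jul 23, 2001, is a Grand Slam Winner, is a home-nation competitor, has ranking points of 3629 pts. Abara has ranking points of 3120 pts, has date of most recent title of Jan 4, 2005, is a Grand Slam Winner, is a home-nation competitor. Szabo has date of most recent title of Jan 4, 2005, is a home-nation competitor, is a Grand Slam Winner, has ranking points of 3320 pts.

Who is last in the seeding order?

Lindqvist

By status category: Abara, Johansson, Szabo and Bianchi (Grand Slam Winner); then Lindqvist (Qualifier).
Abara, Johansson, Szabo and Bianchi are each a home-nation competitor, so the next rule applies.
Among Abara, Johansson, Szabo and Bianchi, by date of most recent title (later first): Abara, Johansson and Szabo (Jan 4, 2005) before Bianchi (Jul 23, 2001).
Among Abara, Johansson and Szabo, alphabetically by surname: Abara before Johansson before Szabo.
Order: Abara, Johansson, Szabo, Bianchi, Lindqvist.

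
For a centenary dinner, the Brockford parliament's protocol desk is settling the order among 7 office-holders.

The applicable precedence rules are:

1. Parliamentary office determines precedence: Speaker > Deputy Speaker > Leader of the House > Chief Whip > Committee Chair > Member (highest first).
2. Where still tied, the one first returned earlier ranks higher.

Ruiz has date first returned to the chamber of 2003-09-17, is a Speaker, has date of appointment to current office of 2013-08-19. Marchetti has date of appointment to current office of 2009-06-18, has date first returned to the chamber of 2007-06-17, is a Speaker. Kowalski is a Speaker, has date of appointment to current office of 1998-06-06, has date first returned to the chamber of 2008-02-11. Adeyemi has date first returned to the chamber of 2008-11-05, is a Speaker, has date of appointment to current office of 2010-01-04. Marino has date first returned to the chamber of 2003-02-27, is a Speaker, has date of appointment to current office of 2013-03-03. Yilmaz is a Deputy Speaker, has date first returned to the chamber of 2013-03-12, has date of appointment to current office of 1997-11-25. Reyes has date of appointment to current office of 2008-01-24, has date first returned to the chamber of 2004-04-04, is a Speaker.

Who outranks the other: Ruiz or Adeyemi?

By parliamentary office: Marino, Ruiz, Reyes, Marchetti, Kowalski and Adeyemi (Speaker); then Yilmaz (Deputy Speaker).
Among Marino, Ruiz, Reyes, Marchetti, Kowalski and Adeyemi, by date first returned to the chamber (earlier first): Marino (2003-02-27) before Ruiz (2003-09-17) before Reyes (2004-04-04) before Marchetti (2007-06-17) before Kowalski (2008-02-11) before Adeyemi (2008-11-05).
So Ruiz takes precedence.

Ruiz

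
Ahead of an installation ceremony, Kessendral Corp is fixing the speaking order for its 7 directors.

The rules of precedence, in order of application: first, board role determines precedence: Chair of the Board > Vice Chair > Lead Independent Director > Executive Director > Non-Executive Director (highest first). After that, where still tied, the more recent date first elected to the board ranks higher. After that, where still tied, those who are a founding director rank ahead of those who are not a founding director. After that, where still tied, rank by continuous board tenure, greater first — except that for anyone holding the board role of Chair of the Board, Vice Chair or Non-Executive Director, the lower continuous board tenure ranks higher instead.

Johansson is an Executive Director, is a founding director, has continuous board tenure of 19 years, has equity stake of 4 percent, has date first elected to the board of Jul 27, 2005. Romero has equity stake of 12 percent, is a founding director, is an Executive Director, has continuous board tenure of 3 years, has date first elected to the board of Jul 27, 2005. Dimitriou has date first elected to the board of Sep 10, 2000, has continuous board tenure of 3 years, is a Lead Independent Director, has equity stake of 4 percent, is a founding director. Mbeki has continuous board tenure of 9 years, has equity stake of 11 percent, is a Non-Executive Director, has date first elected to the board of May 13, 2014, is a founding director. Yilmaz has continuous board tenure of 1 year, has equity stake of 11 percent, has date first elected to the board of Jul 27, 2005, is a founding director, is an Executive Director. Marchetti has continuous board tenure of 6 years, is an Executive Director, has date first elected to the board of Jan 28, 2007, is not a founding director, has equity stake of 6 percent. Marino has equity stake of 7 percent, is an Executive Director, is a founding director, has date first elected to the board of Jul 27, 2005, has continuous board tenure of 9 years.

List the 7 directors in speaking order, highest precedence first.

Dimitriou, Marchetti, Johansson, Marino, Romero, Yilmaz, Mbeki

By board role: Dimitriou (Lead Independent Director); then Marchetti, Johansson, Marino, Romero and Yilmaz (Executive Director); then Mbeki (Non-Executive Director).
Among Marchetti, Johansson, Marino, Romero and Yilmaz, by date first elected to the board (later first): Marchetti (Jan 28, 2007) before Johansson, Marino, Romero and Yilmaz (Jul 27, 2005).
Johansson, Marino, Romero and Yilmaz are each a founding director, so the next rule applies.
Among Johansson, Marino, Romero and Yilmaz, by continuous board tenure (higher first): Johansson (19 years) before Marino (9 years) before Romero (3 years) before Yilmaz (1 year).
Full order: Dimitriou, Marchetti, Johansson, Marino, Romero, Yilmaz, Mbeki.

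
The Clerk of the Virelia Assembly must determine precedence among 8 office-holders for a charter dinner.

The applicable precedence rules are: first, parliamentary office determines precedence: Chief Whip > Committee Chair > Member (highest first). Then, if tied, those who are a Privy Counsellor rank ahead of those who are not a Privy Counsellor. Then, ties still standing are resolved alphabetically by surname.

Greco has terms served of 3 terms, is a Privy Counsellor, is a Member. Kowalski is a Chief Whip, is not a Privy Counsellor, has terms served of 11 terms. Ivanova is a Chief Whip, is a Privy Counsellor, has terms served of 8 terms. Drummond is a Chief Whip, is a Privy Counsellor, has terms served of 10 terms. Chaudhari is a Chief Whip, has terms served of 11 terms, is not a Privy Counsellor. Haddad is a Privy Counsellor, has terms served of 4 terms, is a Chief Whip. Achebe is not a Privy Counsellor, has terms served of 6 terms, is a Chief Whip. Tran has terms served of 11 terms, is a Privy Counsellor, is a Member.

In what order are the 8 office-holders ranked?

By parliamentary office: Drummond, Haddad, Ivanova, Achebe, Chaudhari and Kowalski (Chief Whip); then Greco and Tran (Member).
Among Drummond, Haddad, Ivanova, Achebe, Chaudhari and Kowalski, a Privy Counsellor before not a Privy Counsellor: Drummond, Haddad and Ivanova (a Privy Counsellor) before Achebe, Chaudhari and Kowalski (not a Privy Counsellor).
Among Drummond, Haddad and Ivanova, alphabetically by surname: Drummond before Haddad before Ivanova.
Among Achebe, Chaudhari and Kowalski, alphabetically by surname: Achebe before Chaudhari before Kowalski.
Greco and Tran are each a Privy Counsellor, so the next rule applies.
Among Greco and Tran, alphabetically by surname: Greco before Tran.
Full order: Drummond, Haddad, Ivanova, Achebe, Chaudhari, Kowalski, Greco, Tran.

Drummond, Haddad, Ivanova, Achebe, Chaudhari, Kowalski, Greco, Tran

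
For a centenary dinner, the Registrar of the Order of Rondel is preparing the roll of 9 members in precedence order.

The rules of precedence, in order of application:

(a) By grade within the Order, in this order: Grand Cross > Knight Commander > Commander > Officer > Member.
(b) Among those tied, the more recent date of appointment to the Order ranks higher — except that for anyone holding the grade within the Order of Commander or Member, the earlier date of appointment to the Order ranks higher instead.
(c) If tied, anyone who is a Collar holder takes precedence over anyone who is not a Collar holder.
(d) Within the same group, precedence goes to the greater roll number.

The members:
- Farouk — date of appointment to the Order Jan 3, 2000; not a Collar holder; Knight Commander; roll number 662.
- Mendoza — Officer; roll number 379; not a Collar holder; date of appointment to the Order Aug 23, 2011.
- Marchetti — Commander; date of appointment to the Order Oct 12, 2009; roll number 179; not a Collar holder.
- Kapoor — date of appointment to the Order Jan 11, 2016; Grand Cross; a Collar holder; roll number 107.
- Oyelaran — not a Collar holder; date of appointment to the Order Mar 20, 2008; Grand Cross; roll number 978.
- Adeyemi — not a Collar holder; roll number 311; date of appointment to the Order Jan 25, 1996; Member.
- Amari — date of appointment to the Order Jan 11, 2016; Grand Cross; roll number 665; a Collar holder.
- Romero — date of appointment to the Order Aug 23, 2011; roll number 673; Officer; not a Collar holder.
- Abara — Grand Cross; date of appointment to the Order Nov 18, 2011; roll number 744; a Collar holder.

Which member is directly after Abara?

Oyelaran

By grade within the Order: Amari, Kapoor, Abara and Oyelaran (Grand Cross); then Farouk (Knight Commander); then Marchetti (Commander); then Romero and Mendoza (Officer); then Adeyemi (Member).
Among Amari, Kapoor, Abara and Oyelaran, by date of appointment to the Order (later first): Amari and Kapoor (Jan 11, 2016) before Abara (Nov 18, 2011) before Oyelaran (Mar 20, 2008).
Amari and Kapoor are each a Collar holder, so the next rule applies.
Among Amari and Kapoor, by roll number (higher first): Amari (665) before Kapoor (107).
Romero and Mendoza both have date of appointment to the Order Aug 23, 2011, so the next rule applies.
Romero and Mendoza are each not a Collar holder, so the next rule applies.
Among Romero and Mendoza, by roll number (higher first): Romero (673) before Mendoza (379).
Order: Amari, Kapoor, Abara, Oyelaran, Farouk, Marchetti, Romero, Mendoza, Adeyemi.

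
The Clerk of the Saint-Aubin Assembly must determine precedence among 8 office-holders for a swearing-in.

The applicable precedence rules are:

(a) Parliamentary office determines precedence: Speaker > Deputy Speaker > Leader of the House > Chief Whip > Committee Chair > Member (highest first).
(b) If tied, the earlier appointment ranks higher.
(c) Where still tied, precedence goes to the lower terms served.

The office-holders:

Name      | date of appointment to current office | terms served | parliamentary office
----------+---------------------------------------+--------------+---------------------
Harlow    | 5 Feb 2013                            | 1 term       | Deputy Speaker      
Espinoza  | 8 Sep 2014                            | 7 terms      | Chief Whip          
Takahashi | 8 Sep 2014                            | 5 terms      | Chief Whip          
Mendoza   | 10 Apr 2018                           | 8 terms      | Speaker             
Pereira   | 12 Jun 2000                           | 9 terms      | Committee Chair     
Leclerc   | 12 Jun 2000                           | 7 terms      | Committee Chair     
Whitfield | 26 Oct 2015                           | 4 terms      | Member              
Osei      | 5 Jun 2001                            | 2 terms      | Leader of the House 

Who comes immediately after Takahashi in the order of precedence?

Espinoza

By parliamentary office: Mendoza (Speaker); then Harlow (Deputy Speaker); then Osei (Leader of the House); then Takahashi and Espinoza (Chief Whip); then Leclerc and Pereira (Committee Chair); then Whitfield (Member).
Takahashi and Espinoza both have date of appointment to current office 8 Sep 2014, so the next rule applies.
Among Takahashi and Espinoza, by terms served (lower first): Takahashi (5 terms) before Espinoza (7 terms).
Leclerc and Pereira both have date of appointment to current office 12 Jun 2000, so the next rule applies.
Among Leclerc and Pereira, by terms served (lower first): Leclerc (7 terms) before Pereira (9 terms).
Order: Mendoza, Harlow, Osei, Takahashi, Espinoza, Leclerc, Pereira, Whitfield.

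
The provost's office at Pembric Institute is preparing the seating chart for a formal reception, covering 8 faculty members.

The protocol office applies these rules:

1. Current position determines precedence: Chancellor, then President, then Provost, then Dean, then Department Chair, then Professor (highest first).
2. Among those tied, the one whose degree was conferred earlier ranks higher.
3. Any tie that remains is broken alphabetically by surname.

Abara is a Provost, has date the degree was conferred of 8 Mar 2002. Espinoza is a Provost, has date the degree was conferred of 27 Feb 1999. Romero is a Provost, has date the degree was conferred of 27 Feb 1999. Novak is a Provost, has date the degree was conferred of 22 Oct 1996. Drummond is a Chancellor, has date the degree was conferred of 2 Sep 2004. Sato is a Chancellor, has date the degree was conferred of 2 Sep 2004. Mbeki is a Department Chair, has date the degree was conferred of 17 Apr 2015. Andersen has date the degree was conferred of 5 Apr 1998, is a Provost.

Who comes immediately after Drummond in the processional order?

Sato

By current position: Drummond and Sato (Chancellor); then Novak, Andersen, Espinoza, Romero and Abara (Provost); then Mbeki (Department Chair).
Drummond and Sato both have date the degree was conferred 2 Sep 2004, so the next rule applies.
Among Drummond and Sato, alphabetically by surname: Drummond before Sato.
Among Novak, Andersen, Espinoza, Romero and Abara, by date the degree was conferred (earlier first): Novak (22 Oct 1996) before Andersen (5 Apr 1998) before Espinoza and Romero (27 Feb 1999) before Abara (8 Mar 2002).
Among Espinoza and Romero, alphabetically by surname: Espinoza before Romero.
Order: Drummond, Sato, Novak, Andersen, Espinoza, Romero, Abara, Mbeki.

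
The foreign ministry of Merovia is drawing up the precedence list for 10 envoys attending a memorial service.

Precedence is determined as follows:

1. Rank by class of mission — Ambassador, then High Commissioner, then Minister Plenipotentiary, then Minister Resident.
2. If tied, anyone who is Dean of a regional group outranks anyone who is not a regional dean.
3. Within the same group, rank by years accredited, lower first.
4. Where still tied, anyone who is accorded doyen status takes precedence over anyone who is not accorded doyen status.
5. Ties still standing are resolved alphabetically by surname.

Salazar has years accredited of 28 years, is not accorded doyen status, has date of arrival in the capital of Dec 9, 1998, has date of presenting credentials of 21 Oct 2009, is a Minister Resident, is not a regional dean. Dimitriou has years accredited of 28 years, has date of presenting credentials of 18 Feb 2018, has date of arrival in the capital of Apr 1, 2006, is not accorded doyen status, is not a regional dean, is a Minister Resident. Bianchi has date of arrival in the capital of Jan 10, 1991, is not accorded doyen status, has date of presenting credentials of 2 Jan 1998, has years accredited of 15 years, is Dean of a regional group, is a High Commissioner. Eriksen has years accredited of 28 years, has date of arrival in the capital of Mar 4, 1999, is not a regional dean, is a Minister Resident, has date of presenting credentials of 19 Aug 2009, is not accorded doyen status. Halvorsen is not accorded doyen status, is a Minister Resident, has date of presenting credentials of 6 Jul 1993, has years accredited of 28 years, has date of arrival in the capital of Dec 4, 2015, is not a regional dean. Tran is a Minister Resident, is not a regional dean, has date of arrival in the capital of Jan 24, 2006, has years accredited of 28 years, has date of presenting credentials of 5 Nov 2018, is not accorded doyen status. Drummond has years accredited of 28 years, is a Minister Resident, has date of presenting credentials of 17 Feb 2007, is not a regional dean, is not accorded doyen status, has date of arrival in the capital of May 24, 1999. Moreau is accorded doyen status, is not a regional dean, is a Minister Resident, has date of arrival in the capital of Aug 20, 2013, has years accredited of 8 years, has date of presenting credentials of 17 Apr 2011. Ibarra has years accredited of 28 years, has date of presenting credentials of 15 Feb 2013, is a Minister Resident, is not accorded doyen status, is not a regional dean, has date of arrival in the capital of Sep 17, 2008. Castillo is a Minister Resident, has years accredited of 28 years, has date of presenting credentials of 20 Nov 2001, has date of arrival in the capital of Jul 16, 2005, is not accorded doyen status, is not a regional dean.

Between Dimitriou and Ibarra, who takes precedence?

By class of mission: Bianchi (High Commissioner); then Moreau, Castillo, Dimitriou, Drummond, Eriksen, Halvorsen, Ibarra, Salazar and Tran (Minister Resident).
Moreau, Castillo, Dimitriou, Drummond, Eriksen, Halvorsen, Ibarra, Salazar and Tran are each not a regional dean, so the next rule applies.
Among Moreau, Castillo, Dimitriou, Drummond, Eriksen, Halvorsen, Ibarra, Salazar and Tran, by years accredited (lower first): Moreau (8 years) before Castillo, Dimitriou, Drummond, Eriksen, Halvorsen, Ibarra, Salazar and Tran (28 years).
Castillo, Dimitriou, Drummond, Eriksen, Halvorsen, Ibarra, Salazar and Tran are each not accorded doyen status, so the next rule applies.
Among Castillo, Dimitriou, Drummond, Eriksen, Halvorsen, Ibarra, Salazar and Tran, alphabetically by surname: Castillo before Dimitriou before Drummond before Eriksen before Halvorsen before Ibarra before Salazar before Tran.
So Dimitriou takes precedence.

Dimitriou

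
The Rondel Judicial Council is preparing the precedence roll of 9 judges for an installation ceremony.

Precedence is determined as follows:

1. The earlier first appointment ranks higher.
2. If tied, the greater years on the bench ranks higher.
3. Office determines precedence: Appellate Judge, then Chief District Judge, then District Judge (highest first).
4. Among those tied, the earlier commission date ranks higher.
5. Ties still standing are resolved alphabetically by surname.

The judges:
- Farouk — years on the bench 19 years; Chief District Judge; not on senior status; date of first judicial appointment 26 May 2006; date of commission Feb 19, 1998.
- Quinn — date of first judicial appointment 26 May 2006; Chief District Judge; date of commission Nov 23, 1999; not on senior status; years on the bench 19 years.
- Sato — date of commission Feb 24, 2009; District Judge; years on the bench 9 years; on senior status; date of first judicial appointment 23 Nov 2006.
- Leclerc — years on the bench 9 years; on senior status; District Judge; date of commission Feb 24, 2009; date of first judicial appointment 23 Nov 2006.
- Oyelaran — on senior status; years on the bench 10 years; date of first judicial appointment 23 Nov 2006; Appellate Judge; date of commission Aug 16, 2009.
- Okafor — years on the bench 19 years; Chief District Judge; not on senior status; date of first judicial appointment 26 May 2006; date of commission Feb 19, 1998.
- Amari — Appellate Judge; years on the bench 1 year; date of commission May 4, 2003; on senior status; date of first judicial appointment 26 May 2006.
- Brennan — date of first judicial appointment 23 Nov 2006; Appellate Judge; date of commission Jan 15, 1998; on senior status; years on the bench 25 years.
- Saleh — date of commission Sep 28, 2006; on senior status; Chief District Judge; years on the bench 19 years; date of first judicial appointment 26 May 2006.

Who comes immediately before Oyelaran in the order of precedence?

By date of first judicial appointment (earlier first): Farouk, Okafor, Quinn, Saleh and Amari (each 26 May 2006); then Brennan, Oyelaran, Leclerc and Sato (each 23 Nov 2006).
Among Farouk, Okafor, Quinn, Saleh and Amari, by years on the bench (higher first): Farouk, Okafor, Quinn and Saleh (19 years) before Amari (1 year).
Farouk, Okafor, Quinn and Saleh are each Chief District Judge, so the next rule applies.
Among Farouk, Okafor, Quinn and Saleh, by date of commission (earlier first): Farouk and Okafor (Feb 19, 1998) before Quinn (Nov 23, 1999) before Saleh (Sep 28, 2006).
Among Farouk and Okafor, alphabetically by surname: Farouk before Okafor.
Among Brennan, Oyelaran, Leclerc and Sato, by years on the bench (higher first): Brennan (25 years) before Oyelaran (10 years) before Leclerc and Sato (9 years).
Leclerc and Sato are each District Judge, so the next rule applies.
Leclerc and Sato both have date of commission Feb 24, 2009, so the next rule applies.
Among Leclerc and Sato, alphabetically by surname: Leclerc before Sato.
Order: Farouk, Okafor, Quinn, Saleh, Amari, Brennan, Oyelaran, Leclerc, Sato.

Brennan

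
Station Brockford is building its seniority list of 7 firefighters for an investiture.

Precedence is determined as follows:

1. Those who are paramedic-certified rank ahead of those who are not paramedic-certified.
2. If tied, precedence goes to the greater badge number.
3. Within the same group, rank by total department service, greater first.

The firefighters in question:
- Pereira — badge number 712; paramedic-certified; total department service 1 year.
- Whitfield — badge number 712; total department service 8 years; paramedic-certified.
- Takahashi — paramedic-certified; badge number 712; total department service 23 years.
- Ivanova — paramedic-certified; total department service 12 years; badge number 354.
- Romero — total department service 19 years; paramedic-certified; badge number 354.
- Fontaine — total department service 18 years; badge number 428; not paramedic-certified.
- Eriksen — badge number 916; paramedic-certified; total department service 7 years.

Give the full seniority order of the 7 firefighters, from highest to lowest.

Eriksen, Takahashi, Whitfield, Pereira, Romero, Ivanova, Fontaine

By the first rule: Eriksen, Takahashi, Whitfield, Pereira, Romero and Ivanova (each paramedic-certified); then Fontaine (not paramedic-certified).
Among Eriksen, Takahashi, Whitfield, Pereira, Romero and Ivanova, by badge number (higher first): Eriksen (916) before Takahashi, Whitfield and Pereira (712) before Romero and Ivanova (354).
Among Takahashi, Whitfield and Pereira, by total department service (higher first): Takahashi (23 years) before Whitfield (8 years) before Pereira (1 year).
Among Romero and Ivanova, by total department service (higher first): Romero (19 years) before Ivanova (12 years).
Full order: Eriksen, Takahashi, Whitfield, Pereira, Romero, Ivanova, Fontaine.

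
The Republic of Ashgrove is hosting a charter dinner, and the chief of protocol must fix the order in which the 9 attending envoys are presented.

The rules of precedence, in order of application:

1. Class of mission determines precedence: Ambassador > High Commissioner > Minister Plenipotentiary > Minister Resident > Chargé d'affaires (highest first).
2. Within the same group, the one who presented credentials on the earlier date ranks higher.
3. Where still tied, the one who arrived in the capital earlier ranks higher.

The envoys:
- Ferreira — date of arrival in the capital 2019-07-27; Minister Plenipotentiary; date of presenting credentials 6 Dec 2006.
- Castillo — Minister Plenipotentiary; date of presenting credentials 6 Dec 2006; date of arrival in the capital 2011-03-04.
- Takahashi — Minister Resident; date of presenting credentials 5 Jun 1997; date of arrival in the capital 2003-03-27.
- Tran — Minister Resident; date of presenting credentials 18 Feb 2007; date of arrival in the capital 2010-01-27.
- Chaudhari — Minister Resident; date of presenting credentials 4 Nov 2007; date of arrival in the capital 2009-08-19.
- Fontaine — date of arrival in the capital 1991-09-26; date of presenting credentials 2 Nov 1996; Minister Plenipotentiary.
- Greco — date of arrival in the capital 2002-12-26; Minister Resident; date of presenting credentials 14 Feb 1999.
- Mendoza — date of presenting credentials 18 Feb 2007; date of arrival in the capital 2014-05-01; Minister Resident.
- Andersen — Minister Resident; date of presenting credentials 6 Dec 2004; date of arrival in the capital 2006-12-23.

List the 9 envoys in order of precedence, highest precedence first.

Fontaine, Castillo, Ferreira, Takahashi, Greco, Andersen, Tran, Mendoza, Chaudhari

By class of mission: Fontaine, Castillo and Ferreira (Minister Plenipotentiary); then Takahashi, Greco, Andersen, Tran, Mendoza and Chaudhari (Minister Resident).
Among Fontaine, Castillo and Ferreira, by date of presenting credentials (earlier first): Fontaine (2 Nov 1996) before Castillo and Ferreira (6 Dec 2006).
Among Castillo and Ferreira, by date of arrival in the capital (earlier first): Castillo (2011-03-04) before Ferreira (2019-07-27).
Among Takahashi, Greco, Andersen, Tran, Mendoza and Chaudhari, by date of presenting credentials (earlier first): Takahashi (5 Jun 1997) before Greco (14 Feb 1999) before Andersen (6 Dec 2004) before Tran and Mendoza (18 Feb 2007) before Chaudhari (4 Nov 2007).
Among Tran and Mendoza, by date of arrival in the capital (earlier first): Tran (2010-01-27) before Mendoza (2014-05-01).
Full order: Fontaine, Castillo, Ferreira, Takahashi, Greco, Andersen, Tran, Mendoza, Chaudhari.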